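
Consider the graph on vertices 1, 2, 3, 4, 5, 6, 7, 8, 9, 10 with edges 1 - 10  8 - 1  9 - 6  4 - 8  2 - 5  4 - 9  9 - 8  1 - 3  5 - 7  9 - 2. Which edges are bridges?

1-10, 1-3, 1-8, 2-5, 2-9, 5-7, 6-9

The edges on the cycle 4-9-8-4 are not bridges since each lies on that cycle.
But removing 9 - 2 disconnects 9 from 2; removing 8 - 1 disconnects 8 from 1; removing 10 - 1 disconnects 10 from 1; removing 1 - 3 disconnects 1 from 3 — these are bridges.
In total 7 edges are bridges.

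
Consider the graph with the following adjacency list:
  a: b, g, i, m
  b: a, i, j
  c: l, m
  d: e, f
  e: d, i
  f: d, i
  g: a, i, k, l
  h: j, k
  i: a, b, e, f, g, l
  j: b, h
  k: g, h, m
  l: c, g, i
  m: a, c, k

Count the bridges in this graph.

The edges on the cycle i-g-l-i are not bridges since each lies on that cycle.
Every edge lies on some cycle, so there are no bridges.

0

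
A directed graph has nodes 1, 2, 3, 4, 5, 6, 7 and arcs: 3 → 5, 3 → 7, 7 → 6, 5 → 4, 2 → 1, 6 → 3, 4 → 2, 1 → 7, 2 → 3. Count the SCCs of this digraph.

1

{1, 2, 3, 4, 5, 6, 7} are all mutually reachable — one SCC of size 7.
That gives 1 strongly connected component.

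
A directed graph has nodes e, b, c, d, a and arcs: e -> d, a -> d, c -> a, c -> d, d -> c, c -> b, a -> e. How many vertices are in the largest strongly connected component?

4

{a, c, d, e} are all mutually reachable — one SCC of size 4.
{b} is an SCC by itself.
The largest has 4 vertices.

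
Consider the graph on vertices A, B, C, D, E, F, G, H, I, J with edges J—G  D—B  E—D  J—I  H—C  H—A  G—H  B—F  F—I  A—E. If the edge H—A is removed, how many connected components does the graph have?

1

H and A are still connected via H-G-J-I-F-B-D-E-A, so the component count stays at 1.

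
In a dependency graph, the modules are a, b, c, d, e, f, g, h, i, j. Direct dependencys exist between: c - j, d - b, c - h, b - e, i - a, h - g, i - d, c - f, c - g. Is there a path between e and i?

Yes

From e we can reach a, b, d, e, i, which includes i.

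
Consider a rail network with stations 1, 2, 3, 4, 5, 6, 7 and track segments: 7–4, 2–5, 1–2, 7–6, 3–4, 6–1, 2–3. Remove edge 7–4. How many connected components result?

7 and 4 are still connected via 7-6-1-2-3-4, so the component count stays at 1.

1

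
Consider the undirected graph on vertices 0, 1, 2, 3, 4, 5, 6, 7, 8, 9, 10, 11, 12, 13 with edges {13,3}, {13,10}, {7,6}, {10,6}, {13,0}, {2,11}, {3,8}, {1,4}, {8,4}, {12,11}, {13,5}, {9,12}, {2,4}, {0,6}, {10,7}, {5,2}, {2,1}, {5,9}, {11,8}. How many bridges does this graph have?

0

The edges on the cycle 10-7-6-10 are not bridges since each lies on that cycle.
Every edge lies on some cycle, so there are no bridges.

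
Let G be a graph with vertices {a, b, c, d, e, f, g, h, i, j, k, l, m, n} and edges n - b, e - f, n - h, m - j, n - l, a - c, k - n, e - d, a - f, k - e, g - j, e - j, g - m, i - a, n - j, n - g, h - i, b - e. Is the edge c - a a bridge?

Removing c - a leaves no path between c and a: the component count goes from 1 to 2. So it is a bridge.

Yes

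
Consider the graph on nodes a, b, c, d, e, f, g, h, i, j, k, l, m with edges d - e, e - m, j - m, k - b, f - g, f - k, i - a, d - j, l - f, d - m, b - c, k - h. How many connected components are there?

3

Starting from a we can reach a, i. That is one component of size 2.
Starting from d we can reach d, e, j, m. That is one component of size 4.
Starting from b we can reach b, c, f, g, h, k, l. That is one component of size 7.
Total: 3 components.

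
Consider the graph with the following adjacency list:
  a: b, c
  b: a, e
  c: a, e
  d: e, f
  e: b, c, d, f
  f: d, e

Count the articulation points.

Removing e increases the component count from 1 to 2, so e is a cut vertex.
By contrast removing c leaves 1 component; it is not a cut vertex. No other vertex is a cut vertex either.

1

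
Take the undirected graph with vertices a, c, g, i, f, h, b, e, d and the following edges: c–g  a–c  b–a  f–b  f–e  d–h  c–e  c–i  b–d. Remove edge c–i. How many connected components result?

2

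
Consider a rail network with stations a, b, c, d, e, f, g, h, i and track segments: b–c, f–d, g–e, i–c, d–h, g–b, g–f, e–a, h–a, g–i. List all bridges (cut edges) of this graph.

none

The edges on the cycle g-f-d-h-a-e-g are not bridges since each lies on that cycle.
Every edge lies on some cycle, so there are no bridges.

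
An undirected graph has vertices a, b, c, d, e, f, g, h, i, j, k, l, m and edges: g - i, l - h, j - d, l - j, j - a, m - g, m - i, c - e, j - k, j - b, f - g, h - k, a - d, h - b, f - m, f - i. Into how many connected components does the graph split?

Starting from c we can reach c, e. That is one component of size 2.
Starting from f we can reach f, g, i, m. That is one component of size 4.
Starting from a we can reach a, b, d, h, j, k, l. That is one component of size 7.
Total: 3 components.

3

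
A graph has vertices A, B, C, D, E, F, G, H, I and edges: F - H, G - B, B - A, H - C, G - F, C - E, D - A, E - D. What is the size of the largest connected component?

I is isolated — a component by itself.
Starting from A we can reach A, B, C, D, E, F, G, H. That is one component of size 8.
The largest has 8 vertices.

8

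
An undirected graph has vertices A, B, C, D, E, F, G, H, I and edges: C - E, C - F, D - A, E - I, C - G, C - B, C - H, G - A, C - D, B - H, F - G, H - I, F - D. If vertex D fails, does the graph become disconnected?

No

Deleting D leaves 1 component (was 1) (its neighbors A, C, F remain connected to each other), so D is not a cut vertex.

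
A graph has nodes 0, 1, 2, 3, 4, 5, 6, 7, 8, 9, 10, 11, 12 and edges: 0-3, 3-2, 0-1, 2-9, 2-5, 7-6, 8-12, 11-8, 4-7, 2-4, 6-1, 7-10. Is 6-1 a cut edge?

No

After removing 6-1, the path 6-7-4-2-3-0-1 still connects them, so the edge is not a bridge.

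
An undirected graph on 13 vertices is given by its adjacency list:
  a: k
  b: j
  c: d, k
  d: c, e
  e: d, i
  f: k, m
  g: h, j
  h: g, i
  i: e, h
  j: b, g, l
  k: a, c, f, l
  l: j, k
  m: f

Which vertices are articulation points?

f, j, k

Removing f increases the component count from 1 to 2, so f is a cut vertex.
Removing j increases the component count from 1 to 2, so j is a cut vertex.
Removing k increases the component count from 1 to 3, so k is a cut vertex.
By contrast removing b leaves 1 component; it is not a cut vertex. No other vertex is a cut vertex either.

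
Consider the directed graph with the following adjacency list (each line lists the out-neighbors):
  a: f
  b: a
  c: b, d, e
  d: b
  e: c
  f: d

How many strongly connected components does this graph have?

{a, b, d, f} are all mutually reachable — one SCC of size 4.
{c, e} are all mutually reachable — one SCC of size 2.
That gives 2 strongly connected components.

2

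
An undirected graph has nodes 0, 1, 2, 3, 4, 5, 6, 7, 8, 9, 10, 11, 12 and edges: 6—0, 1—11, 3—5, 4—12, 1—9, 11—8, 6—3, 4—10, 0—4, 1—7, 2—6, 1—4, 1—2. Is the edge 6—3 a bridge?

Removing 6—3 leaves no path between 6 and 3: the component count goes from 1 to 2. So it is a bridge.

Yes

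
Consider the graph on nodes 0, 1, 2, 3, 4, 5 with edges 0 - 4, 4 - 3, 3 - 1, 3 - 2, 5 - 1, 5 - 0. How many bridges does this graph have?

1

The edges on the cycle 5-0-4-3-1-5 are not bridges since each lies on that cycle.
But removing 3 - 2 disconnects 3 from 2 — this is a bridge.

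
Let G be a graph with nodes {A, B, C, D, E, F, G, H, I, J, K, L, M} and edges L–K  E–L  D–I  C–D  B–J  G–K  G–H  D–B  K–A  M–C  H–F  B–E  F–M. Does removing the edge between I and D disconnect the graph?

Yes

Removing I–D leaves no path between I and D: the component count goes from 1 to 2. So it is a bridge.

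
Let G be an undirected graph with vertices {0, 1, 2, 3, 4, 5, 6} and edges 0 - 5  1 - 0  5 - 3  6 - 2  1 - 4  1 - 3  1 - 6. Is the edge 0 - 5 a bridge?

After removing 0 - 5, the path 0-1-3-5 still connects them, so the edge is not a bridge.

No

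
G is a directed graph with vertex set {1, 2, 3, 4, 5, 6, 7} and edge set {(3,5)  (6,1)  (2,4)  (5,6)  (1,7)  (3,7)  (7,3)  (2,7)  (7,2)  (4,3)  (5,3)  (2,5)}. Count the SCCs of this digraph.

1

{1, 2, 3, 4, 5, 6, 7} are all mutually reachable — one SCC of size 7.
That gives 1 strongly connected component.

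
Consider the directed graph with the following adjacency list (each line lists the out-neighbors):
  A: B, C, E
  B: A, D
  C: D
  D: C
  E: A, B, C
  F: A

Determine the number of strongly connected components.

3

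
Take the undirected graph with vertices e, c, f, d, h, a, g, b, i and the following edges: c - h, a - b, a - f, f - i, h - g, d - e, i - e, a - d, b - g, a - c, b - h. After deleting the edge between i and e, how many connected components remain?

i and e are still connected via i-f-a-d-e, so the component count stays at 1.

1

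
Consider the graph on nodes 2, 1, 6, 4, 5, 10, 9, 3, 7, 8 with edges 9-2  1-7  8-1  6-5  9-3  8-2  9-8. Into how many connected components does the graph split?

4

10 is isolated — a component by itself.
4 is isolated — a component by itself.
Starting from 5 we can reach 5, 6. That is one component of size 2.
Starting from 1 we can reach 1, 2, 3, 7, 8, 9. That is one component of size 6.
Total: 4 components.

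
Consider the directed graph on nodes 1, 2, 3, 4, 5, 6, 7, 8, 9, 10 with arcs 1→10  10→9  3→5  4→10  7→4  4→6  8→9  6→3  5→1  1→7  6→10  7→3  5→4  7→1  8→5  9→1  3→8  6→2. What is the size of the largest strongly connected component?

9

{1, 3, 4, 5, 6, 7, 8, 9, 10} are all mutually reachable — one SCC of size 9.
{2} is an SCC by itself.
The largest has 9 vertices.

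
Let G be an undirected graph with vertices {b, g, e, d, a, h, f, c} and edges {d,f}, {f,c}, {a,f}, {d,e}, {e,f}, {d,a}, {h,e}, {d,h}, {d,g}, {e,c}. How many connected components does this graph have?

b is isolated — a component by itself.
Starting from a we can reach a, c, d, e, f, g, h. That is one component of size 7.
Total: 2 components.

2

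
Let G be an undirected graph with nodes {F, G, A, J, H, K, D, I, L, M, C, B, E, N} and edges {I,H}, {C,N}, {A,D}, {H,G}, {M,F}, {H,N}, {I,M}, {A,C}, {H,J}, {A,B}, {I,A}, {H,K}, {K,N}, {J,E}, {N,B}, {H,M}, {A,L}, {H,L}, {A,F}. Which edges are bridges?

A-D, E-J, G-H, H-J

The edges on the cycle I-A-C-N-H-I are not bridges since each lies on that cycle.
But removing D—A disconnects D from A; removing E—J disconnects E from J; removing H—J disconnects H from J; removing H—G disconnects H from G — these are bridges.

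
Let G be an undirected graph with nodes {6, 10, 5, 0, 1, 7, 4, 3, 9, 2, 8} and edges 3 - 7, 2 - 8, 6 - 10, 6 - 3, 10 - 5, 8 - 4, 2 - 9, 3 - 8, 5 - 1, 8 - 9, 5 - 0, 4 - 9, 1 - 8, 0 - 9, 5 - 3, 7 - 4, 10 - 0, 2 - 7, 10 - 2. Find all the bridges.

none

The edges on the cycle 5-1-8-3-5 are not bridges since each lies on that cycle.
Every edge lies on some cycle, so there are no bridges.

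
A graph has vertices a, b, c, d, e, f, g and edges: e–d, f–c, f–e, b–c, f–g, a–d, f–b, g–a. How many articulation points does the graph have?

Removing f increases the component count from 1 to 2, so f is a cut vertex.
By contrast removing e leaves 1 component; it is not a cut vertex. No other vertex is a cut vertex either.

1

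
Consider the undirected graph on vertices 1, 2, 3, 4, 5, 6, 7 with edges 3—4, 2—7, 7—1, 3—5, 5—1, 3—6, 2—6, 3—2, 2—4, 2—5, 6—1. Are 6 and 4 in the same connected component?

From 6 we can reach 1, 2, 3, 4, 5, 6, 7, which includes 4.

Yes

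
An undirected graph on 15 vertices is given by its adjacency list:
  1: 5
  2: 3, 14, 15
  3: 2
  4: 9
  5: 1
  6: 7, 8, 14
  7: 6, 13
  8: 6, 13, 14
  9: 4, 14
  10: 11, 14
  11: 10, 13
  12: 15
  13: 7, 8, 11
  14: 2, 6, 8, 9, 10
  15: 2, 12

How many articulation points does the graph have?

4

Removing 2 increases the component count from 2 to 4, so 2 is a cut vertex.
Removing 9 increases the component count from 2 to 3, so 9 is a cut vertex.
Removing 14 increases the component count from 2 to 4, so 14 is a cut vertex.
Likewise 15 is a cut vertex.
By contrast removing 11 leaves 2 components; it is not a cut vertex. No other vertex is a cut vertex either.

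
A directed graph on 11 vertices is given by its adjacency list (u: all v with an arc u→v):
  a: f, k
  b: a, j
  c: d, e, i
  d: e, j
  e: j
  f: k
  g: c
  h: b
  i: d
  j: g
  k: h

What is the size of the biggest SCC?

{c, d, e, g, i, j} are all mutually reachable — one SCC of size 6.
{a, b, f, h, k} are all mutually reachable — one SCC of size 5.
The largest has 6 vertices.

6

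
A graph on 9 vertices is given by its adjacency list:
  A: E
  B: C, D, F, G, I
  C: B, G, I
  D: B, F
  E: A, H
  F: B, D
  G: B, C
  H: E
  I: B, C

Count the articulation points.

2

Removing B increases the component count from 2 to 3, so B is a cut vertex.
Removing E increases the component count from 2 to 3, so E is a cut vertex.
By contrast removing C leaves 2 components; it is not a cut vertex. No other vertex is a cut vertex either.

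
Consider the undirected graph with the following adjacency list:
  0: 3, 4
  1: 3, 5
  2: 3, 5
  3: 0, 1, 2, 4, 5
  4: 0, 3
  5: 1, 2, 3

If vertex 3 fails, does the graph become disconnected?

Yes

Deleting 3 raises the number of components from 1 to 2, so 3 is a cut vertex.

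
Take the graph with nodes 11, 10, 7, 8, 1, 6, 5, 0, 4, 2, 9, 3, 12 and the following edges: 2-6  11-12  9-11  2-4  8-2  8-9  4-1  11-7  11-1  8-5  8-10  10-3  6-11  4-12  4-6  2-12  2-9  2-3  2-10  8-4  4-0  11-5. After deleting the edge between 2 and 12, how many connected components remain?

1

2 and 12 are still connected via 2-4-12, so the component count stays at 1.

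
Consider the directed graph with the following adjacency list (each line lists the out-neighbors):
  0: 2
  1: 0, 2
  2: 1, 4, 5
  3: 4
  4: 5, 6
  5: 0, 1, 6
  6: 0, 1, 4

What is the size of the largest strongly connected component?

{0, 1, 2, 4, 5, 6} are all mutually reachable — one SCC of size 6.
{3} is an SCC by itself.
The largest has 6 vertices.

6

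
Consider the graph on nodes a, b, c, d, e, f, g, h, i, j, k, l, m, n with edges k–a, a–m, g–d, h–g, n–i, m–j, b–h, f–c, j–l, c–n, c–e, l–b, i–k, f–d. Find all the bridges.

The edges on the cycle f-c-n-i-k-a-m-j-l-b-h-g-d-f are not bridges since each lies on that cycle.
But removing c–e disconnects c from e — this is a bridge.

c-e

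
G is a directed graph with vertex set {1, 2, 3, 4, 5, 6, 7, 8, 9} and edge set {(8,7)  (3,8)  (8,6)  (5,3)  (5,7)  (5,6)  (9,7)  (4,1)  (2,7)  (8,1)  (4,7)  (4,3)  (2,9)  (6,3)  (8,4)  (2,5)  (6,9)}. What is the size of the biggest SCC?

{3, 4, 6, 8} are all mutually reachable — one SCC of size 4.
{2} is an SCC by itself.
{1} is an SCC by itself.
{5} is an SCC by itself.
{7} is an SCC by itself.
(and 1 more singleton SCC)
The largest has 4 vertices.

4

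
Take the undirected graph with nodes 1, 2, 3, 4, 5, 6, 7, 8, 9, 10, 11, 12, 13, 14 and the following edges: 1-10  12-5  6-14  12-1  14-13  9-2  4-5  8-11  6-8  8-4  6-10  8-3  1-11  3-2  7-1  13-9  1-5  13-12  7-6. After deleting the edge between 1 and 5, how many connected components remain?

1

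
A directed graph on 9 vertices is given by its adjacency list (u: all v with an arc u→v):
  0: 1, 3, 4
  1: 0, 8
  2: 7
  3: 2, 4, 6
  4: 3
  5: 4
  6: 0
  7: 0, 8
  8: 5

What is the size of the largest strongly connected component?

9

{0, 1, 2, 3, 4, 5, 6, 7, 8} are all mutually reachable — one SCC of size 9.
The largest has 9 vertices.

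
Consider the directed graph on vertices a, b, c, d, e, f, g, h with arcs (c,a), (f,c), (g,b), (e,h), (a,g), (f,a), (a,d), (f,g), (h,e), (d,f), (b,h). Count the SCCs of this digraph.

{a, c, d, f} are all mutually reachable — one SCC of size 4.
{e, h} are all mutually reachable — one SCC of size 2.
{b} is an SCC by itself.
{g} is an SCC by itself.
That gives 4 strongly connected components.

4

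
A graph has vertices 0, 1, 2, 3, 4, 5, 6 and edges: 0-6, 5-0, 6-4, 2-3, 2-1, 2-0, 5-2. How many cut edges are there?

The edges on the cycle 5-2-0-5 are not bridges since each lies on that cycle.
But removing 2-1 disconnects 2 from 1; removing 6-4 disconnects 6 from 4; removing 2-3 disconnects 2 from 3; removing 0-6 disconnects 0 from 6 — these are bridges.
That makes 4 bridges.

4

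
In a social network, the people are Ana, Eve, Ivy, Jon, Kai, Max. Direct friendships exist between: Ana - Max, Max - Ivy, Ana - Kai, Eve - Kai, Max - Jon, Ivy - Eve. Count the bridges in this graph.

1

The edges on the cycle Ana-Max-Ivy-Eve-Kai-Ana are not bridges since each lies on that cycle.
But removing Max - Jon disconnects Max from Jon — this is a bridge.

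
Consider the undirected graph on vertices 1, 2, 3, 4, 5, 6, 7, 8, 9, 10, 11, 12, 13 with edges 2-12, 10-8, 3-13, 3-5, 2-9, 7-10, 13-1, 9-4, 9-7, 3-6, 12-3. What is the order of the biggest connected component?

12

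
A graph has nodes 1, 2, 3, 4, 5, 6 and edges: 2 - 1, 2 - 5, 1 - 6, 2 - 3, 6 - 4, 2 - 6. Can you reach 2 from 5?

Yes

From 5 we can reach 1, 2, 3, 4, 5, 6, which includes 2.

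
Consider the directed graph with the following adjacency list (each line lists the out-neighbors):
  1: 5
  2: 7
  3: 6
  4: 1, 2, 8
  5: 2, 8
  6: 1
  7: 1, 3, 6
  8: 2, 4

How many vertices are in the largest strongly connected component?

8

{1, 2, 3, 4, 5, 6, 7, 8} are all mutually reachable — one SCC of size 8.
The largest has 8 vertices.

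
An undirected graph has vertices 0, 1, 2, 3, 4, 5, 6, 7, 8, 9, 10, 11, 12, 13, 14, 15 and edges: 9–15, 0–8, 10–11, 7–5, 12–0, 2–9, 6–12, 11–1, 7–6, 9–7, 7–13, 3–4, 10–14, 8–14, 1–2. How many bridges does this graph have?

The edges on the cycle 10-11-1-2-9-7-6-12-0-8-14-10 are not bridges since each lies on that cycle.
But removing 3–4 disconnects 3 from 4; removing 13–7 disconnects 13 from 7; removing 5–7 disconnects 5 from 7; removing 9–15 disconnects 9 from 15 — these are bridges.
That makes 4 bridges.

4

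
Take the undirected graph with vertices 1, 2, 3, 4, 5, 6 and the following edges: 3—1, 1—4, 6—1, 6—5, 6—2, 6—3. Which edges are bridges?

The edges on the cycle 6-3-1-6 are not bridges since each lies on that cycle.
But removing 1—4 disconnects 1 from 4; removing 6—2 disconnects 6 from 2; removing 6—5 disconnects 6 from 5 — these are bridges.

1-4, 2-6, 5-6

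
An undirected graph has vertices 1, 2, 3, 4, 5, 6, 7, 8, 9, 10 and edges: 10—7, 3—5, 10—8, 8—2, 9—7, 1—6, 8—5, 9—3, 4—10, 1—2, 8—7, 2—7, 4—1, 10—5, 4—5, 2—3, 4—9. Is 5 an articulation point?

Deleting 5 leaves 1 component (was 1) (its neighbors 3, 4, 8, 10 remain connected to each other), so 5 is not a cut vertex.

No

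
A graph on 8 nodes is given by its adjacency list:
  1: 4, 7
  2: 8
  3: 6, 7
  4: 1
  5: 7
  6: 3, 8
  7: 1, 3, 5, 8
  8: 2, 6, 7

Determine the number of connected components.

Starting from 1 we can reach 1, 2, 3, 4, 5, 6, 7, 8. That is one component of size 8.
Total: 1 component.

1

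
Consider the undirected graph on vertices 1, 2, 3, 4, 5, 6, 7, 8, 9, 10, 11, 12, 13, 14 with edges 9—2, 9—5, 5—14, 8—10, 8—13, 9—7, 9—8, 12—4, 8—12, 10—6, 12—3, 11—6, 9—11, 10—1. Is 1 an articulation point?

No

Deleting 1 leaves 1 component (was 1), so 1 is not a cut vertex.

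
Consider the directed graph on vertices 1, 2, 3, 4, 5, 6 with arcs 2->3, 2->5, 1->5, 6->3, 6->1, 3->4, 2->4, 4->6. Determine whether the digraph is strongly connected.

There is no directed path from 6 to 2, so the graph is not strongly connected.

No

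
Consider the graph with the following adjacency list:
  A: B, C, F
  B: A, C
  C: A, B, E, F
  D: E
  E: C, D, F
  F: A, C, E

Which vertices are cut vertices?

E

Removing E increases the component count from 1 to 2, so E is a cut vertex.
By contrast removing A leaves 1 component; it is not a cut vertex. No other vertex is a cut vertex either.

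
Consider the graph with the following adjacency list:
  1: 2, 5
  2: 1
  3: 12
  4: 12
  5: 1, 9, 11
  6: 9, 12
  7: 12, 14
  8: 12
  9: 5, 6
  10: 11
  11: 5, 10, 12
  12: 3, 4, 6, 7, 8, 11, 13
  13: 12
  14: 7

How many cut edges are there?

9

The edges on the cycle 11-12-6-9-5-11 are not bridges since each lies on that cycle.
But removing 7-14 disconnects 7 from 14; removing 2-1 disconnects 2 from 1; removing 5-1 disconnects 5 from 1; removing 12-8 disconnects 12 from 8 — these are bridges.
In total 9 edges are bridges.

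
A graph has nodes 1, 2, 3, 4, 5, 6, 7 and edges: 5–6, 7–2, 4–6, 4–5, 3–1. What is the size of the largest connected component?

3

Starting from 2 we can reach 2, 7. That is one component of size 2.
Starting from 1 we can reach 1, 3. That is one component of size 2.
Starting from 4 we can reach 4, 5, 6. That is one component of size 3.
The largest has 3 vertices.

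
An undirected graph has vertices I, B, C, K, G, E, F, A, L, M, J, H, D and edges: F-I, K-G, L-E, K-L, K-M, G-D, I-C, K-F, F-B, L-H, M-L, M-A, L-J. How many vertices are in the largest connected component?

Starting from A we can reach A, B, C, D, E, F, G, H, I, J, K, L, M. That is one component of size 13.
The largest has 13 vertices.

13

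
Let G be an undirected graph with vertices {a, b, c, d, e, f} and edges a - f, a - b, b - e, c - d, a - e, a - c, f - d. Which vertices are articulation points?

a

Removing a increases the component count from 1 to 2, so a is a cut vertex.
By contrast removing b leaves 1 component; it is not a cut vertex. No other vertex is a cut vertex either.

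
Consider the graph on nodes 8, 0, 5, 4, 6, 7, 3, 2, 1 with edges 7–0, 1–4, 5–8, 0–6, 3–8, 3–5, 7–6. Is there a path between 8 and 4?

No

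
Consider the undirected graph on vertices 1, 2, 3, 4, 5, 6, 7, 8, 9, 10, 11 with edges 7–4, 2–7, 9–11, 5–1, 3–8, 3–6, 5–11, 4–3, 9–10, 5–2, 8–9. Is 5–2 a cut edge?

No

After removing 5–2, the path 5-11-9-8-3-4-7-2 still connects them, so the edge is not a bridge.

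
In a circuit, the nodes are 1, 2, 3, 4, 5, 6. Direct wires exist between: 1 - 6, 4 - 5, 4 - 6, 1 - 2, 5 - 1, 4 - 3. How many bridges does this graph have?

2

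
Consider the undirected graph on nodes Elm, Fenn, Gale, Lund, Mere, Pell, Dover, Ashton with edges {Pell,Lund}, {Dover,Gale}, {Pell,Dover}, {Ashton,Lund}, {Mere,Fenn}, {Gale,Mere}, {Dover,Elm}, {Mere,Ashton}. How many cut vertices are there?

Removing Mere increases the component count from 1 to 2, so Mere is a cut vertex.
Removing Dover increases the component count from 1 to 2, so Dover is a cut vertex.
By contrast removing Elm leaves 1 component; it is not a cut vertex. No other vertex is a cut vertex either.

2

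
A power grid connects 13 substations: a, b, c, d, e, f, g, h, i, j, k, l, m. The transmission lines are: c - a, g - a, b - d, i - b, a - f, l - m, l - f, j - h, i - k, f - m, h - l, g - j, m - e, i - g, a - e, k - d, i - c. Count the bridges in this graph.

The edges on the cycle l-f-m-l are not bridges since each lies on that cycle.
Every edge lies on some cycle, so there are no bridges.

0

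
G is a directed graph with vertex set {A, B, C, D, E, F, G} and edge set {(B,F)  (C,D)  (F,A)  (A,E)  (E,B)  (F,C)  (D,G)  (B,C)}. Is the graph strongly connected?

No

There is no directed path from C to A, so the graph is not strongly connected.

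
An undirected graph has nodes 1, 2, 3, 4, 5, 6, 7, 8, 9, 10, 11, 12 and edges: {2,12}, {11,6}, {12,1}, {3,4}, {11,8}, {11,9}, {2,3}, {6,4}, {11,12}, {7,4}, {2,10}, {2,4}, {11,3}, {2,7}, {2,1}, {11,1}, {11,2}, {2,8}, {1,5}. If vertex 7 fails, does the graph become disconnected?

Deleting 7 leaves 1 component (was 1) (its neighbors 2, 4 remain connected to each other), so 7 is not a cut vertex.

No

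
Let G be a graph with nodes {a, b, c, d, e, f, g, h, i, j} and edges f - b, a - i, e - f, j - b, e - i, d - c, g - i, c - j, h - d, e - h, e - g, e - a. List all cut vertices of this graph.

e

Removing e increases the component count from 1 to 2, so e is a cut vertex.
By contrast removing h leaves 1 component; it is not a cut vertex. No other vertex is a cut vertex either.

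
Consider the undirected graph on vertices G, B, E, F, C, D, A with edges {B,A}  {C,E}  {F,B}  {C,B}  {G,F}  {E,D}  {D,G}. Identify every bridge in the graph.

The edges on the cycle C-E-D-G-F-B-C are not bridges since each lies on that cycle.
But removing B - A disconnects B from A — this is a bridge.

A-B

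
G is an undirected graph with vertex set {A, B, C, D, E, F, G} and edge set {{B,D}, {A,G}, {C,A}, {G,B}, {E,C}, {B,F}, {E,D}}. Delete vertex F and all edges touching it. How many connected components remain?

1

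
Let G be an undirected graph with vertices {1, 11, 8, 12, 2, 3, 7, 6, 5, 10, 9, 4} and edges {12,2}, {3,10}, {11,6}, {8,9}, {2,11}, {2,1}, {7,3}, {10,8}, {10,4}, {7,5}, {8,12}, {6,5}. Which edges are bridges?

The edges on the cycle 7-3-10-8-12-2-11-6-5-7 are not bridges since each lies on that cycle.
But removing 1-2 disconnects 1 from 2; removing 9-8 disconnects 9 from 8; removing 10-4 disconnects 10 from 4 — these are bridges.

1-2, 10-4, 8-9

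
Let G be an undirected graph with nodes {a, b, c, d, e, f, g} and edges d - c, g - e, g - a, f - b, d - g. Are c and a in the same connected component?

Yes

From c we can reach a, c, d, e, g, which includes a.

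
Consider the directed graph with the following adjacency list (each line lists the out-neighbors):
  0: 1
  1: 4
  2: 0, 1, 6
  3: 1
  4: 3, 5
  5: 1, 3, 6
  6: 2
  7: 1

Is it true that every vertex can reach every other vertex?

No

There is no directed path from 3 to 7, so the graph is not strongly connected.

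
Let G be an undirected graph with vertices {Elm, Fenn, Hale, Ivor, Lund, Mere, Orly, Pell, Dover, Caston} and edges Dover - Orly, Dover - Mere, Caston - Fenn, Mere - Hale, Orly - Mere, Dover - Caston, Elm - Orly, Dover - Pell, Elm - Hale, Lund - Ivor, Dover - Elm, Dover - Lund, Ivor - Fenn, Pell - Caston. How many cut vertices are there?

1

Removing Dover increases the component count from 1 to 2, so Dover is a cut vertex.
By contrast removing Elm leaves 1 component; it is not a cut vertex. No other vertex is a cut vertex either.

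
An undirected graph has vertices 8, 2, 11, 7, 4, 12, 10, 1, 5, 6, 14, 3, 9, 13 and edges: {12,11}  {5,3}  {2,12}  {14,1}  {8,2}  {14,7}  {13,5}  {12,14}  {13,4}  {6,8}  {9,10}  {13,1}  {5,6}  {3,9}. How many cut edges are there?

6

The edges on the cycle 13-5-6-8-2-12-14-1-13 are not bridges since each lies on that cycle.
But removing 3–9 disconnects 3 from 9; removing 5–3 disconnects 5 from 3; removing 7–14 disconnects 7 from 14; removing 11–12 disconnects 11 from 12 — these are bridges.
In total 6 edges are bridges.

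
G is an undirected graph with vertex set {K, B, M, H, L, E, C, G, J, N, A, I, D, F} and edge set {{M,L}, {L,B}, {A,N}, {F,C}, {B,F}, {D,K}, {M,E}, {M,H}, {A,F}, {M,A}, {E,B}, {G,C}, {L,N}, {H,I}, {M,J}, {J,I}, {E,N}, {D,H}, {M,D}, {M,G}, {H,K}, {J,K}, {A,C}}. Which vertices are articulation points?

Removing M increases the component count from 1 to 2, so M is a cut vertex.
By contrast removing F leaves 1 component; it is not a cut vertex. No other vertex is a cut vertex either.

M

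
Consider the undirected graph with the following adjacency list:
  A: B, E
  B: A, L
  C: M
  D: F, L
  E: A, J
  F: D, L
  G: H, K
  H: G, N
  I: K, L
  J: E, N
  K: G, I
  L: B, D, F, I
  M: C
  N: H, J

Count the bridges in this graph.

1

The edges on the cycle L-F-D-L are not bridges since each lies on that cycle.
But removing M-C disconnects M from C — this is a bridge.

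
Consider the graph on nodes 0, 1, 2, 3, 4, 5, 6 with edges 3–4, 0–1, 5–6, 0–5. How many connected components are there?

3

2 is isolated — a component by itself.
Starting from 3 we can reach 3, 4. That is one component of size 2.
Starting from 0 we can reach 0, 1, 5, 6. That is one component of size 4.
Total: 3 components.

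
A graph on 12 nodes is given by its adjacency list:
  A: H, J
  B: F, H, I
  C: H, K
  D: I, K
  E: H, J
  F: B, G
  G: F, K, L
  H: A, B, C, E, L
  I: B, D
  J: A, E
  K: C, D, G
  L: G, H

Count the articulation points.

1

Removing H increases the component count from 1 to 2, so H is a cut vertex.
By contrast removing C leaves 1 component; it is not a cut vertex. No other vertex is a cut vertex either.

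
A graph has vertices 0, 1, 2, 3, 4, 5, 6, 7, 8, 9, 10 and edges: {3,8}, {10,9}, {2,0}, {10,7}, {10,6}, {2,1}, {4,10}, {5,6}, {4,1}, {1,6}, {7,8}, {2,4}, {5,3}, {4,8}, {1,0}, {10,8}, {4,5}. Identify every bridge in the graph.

10-9

The edges on the cycle 4-5-3-8-4 are not bridges since each lies on that cycle.
But removing 10—9 disconnects 10 from 9 — this is a bridge.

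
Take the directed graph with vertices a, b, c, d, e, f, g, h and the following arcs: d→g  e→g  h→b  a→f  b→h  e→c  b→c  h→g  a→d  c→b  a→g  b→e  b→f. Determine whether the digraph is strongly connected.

There is no directed path from h to d, so the graph is not strongly connected.

No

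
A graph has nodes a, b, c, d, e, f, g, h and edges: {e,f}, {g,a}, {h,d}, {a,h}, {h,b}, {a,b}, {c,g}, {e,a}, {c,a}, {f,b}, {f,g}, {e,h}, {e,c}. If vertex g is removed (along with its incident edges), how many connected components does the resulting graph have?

1

With g gone, the remaining components are: {a, b, c, d, e, f, h}.
That is 1 component.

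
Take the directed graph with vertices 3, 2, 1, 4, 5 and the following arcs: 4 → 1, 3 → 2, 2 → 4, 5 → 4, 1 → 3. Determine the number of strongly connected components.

{1, 2, 3, 4} are all mutually reachable — one SCC of size 4.
{5} is an SCC by itself.
That gives 2 strongly connected components.

2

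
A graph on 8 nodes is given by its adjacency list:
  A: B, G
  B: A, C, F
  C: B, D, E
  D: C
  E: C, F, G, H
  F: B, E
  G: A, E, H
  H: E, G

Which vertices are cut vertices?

Removing C increases the component count from 1 to 2, so C is a cut vertex.
By contrast removing H leaves 1 component; it is not a cut vertex. No other vertex is a cut vertex either.

C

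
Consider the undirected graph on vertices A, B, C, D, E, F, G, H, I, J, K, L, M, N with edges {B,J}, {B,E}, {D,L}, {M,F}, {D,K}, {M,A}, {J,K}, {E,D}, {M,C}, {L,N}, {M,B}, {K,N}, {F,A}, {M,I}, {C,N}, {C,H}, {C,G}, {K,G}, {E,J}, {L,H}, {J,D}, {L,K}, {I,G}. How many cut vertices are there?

1

Removing M increases the component count from 1 to 2, so M is a cut vertex.
By contrast removing K leaves 1 component; it is not a cut vertex. No other vertex is a cut vertex either.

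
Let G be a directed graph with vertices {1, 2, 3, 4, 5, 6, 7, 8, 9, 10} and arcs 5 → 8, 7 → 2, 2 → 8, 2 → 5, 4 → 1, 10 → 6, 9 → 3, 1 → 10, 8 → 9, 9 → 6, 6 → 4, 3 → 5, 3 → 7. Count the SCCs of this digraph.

2

{2, 3, 5, 7, 8, 9} are all mutually reachable — one SCC of size 6.
{1, 4, 6, 10} are all mutually reachable — one SCC of size 4.
That gives 2 strongly connected components.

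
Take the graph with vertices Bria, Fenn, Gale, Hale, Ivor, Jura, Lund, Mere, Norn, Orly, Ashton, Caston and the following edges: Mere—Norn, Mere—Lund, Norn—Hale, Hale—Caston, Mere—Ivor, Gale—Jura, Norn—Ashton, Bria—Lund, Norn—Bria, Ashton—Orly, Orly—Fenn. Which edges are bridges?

Ashton-Norn, Ashton-Orly, Caston-Hale, Fenn-Orly, Gale-Jura, Hale-Norn, Ivor-Mere

The edges on the cycle Mere-Norn-Bria-Lund-Mere are not bridges since each lies on that cycle.
But removing Norn—Hale disconnects Norn from Hale; removing Ashton—Orly disconnects Ashton from Orly; removing Norn—Ashton disconnects Norn from Ashton; removing Fenn—Orly disconnects Fenn from Orly — these are bridges.
In total 7 edges are bridges.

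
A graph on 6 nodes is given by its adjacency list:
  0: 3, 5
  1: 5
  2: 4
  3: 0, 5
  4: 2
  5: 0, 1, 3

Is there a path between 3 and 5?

Yes

From 3 we can reach 0, 1, 3, 5, which includes 5.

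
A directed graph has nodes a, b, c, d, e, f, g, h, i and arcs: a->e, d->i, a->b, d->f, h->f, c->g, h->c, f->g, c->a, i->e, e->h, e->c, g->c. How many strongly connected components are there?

4

{a, c, e, f, g, h} are all mutually reachable — one SCC of size 6.
{d} is an SCC by itself.
{b} is an SCC by itself.
{i} is an SCC by itself.
That gives 4 strongly connected components.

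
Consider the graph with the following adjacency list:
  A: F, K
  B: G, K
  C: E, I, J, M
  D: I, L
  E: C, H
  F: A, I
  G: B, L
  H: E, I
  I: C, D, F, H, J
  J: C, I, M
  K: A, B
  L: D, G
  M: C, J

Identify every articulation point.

Removing I increases the component count from 1 to 2, so I is a cut vertex.
By contrast removing G leaves 1 component; it is not a cut vertex. No other vertex is a cut vertex either.

I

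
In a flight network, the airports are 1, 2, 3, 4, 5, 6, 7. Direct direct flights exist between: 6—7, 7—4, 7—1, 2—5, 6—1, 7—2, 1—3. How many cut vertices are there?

Removing 1 increases the component count from 1 to 2, so 1 is a cut vertex.
Removing 2 increases the component count from 1 to 2, so 2 is a cut vertex.
Removing 7 increases the component count from 1 to 3, so 7 is a cut vertex.
By contrast removing 3 leaves 1 component; it is not a cut vertex. No other vertex is a cut vertex either.

3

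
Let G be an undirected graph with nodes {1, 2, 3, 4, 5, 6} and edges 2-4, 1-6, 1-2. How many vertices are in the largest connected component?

4

5 is isolated — a component by itself.
3 is isolated — a component by itself.
Starting from 1 we can reach 1, 2, 4, 6. That is one component of size 4.
The largest has 4 vertices.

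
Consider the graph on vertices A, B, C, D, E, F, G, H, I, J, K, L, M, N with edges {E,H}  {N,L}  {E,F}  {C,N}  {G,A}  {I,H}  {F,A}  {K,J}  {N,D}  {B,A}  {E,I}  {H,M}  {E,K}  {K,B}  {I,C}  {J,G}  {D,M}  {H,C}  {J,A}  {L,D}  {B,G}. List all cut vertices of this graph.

Removing E increases the component count from 1 to 2, so E is a cut vertex.
By contrast removing J leaves 1 component; it is not a cut vertex. No other vertex is a cut vertex either.

E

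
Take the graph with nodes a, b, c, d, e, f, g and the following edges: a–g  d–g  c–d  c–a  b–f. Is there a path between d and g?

Yes

From d we can reach a, c, d, g, which includes g.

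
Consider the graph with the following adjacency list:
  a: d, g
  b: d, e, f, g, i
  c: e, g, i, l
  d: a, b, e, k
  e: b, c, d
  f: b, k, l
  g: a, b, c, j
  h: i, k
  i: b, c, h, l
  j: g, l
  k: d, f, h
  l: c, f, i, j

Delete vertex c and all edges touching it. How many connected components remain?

With c gone, the remaining components are: {a, b, d, e, f, g, h, i, j, k, l}.
That is 1 component.

1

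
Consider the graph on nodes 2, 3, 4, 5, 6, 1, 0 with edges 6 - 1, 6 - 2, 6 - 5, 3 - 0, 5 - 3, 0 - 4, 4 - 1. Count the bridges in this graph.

The edges on the cycle 6-5-3-0-4-1-6 are not bridges since each lies on that cycle.
But removing 6 - 2 disconnects 6 from 2 — this is a bridge.

1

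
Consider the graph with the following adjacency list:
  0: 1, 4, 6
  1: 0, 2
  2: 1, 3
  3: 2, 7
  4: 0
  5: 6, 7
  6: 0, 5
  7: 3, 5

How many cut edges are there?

The edges on the cycle 5-7-3-2-1-0-6-5 are not bridges since each lies on that cycle.
But removing 0-4 disconnects 0 from 4 — this is a bridge.

1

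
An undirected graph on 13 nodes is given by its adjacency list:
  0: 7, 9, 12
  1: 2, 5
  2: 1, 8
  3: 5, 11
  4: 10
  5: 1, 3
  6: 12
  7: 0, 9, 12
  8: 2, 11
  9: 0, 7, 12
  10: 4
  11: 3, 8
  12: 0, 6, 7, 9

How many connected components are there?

Starting from 4 we can reach 4, 10. That is one component of size 2.
Starting from 0 we can reach 0, 6, 7, 9, 12. That is one component of size 5.
Starting from 1 we can reach 1, 2, 3, 5, 8, 11. That is one component of size 6.
Total: 3 components.

3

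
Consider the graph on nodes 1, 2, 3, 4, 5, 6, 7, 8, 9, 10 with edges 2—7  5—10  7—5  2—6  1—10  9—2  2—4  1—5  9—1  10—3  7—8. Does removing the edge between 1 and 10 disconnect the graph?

No

After removing 1—10, the path 1-5-10 still connects them, so the edge is not a bridge.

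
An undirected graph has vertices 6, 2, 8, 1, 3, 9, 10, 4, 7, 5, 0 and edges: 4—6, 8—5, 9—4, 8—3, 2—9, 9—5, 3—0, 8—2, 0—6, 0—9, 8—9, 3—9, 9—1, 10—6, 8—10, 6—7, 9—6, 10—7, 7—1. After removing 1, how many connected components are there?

1

With 1 gone, the remaining components are: {0, 2, 3, 4, 5, 6, 7, 8, 9, 10}.
That is 1 component.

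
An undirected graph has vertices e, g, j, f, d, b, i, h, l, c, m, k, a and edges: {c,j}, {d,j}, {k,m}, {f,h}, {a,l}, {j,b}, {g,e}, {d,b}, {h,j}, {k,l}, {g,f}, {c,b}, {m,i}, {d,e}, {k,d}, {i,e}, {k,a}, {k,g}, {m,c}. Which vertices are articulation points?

k

Removing k increases the component count from 1 to 2, so k is a cut vertex.
By contrast removing d leaves 1 component; it is not a cut vertex. No other vertex is a cut vertex either.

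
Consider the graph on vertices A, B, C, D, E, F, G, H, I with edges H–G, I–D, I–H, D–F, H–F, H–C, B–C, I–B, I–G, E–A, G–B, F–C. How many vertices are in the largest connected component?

Starting from A we can reach A, E. That is one component of size 2.
Starting from B we can reach B, C, D, F, G, H, I. That is one component of size 7.
The largest has 7 vertices.

7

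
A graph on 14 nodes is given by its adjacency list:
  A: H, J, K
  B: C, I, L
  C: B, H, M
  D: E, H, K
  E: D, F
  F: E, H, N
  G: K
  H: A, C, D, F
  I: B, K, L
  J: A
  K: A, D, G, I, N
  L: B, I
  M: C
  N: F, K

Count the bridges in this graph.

The edges on the cycle H-A-K-N-F-H are not bridges since each lies on that cycle.
But removing J-A disconnects J from A; removing C-M disconnects C from M; removing G-K disconnects G from K — these are bridges.
That makes 3 bridges.

3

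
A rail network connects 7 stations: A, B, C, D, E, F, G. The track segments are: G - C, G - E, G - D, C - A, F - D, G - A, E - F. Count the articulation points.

Removing G increases the component count from 2 to 3, so G is a cut vertex.
By contrast removing A leaves 2 components; it is not a cut vertex. No other vertex is a cut vertex either.

1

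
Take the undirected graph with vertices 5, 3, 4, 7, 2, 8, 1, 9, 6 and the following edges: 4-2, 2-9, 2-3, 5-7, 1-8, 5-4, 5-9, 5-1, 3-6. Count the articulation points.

Removing 1 increases the component count from 1 to 2, so 1 is a cut vertex.
Removing 2 increases the component count from 1 to 2, so 2 is a cut vertex.
Removing 3 increases the component count from 1 to 2, so 3 is a cut vertex.
Likewise 5 is a cut vertex.
By contrast removing 4 leaves 1 component; it is not a cut vertex. No other vertex is a cut vertex either.

4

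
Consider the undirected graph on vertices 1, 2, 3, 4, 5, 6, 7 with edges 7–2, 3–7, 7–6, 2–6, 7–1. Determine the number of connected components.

3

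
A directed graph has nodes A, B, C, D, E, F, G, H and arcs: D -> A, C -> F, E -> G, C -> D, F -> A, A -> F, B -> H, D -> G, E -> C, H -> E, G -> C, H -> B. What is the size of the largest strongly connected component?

{C, D, G} are all mutually reachable — one SCC of size 3.
{B, H} are all mutually reachable — one SCC of size 2.
{A, F} are all mutually reachable — one SCC of size 2.
{E} is an SCC by itself.
The largest has 3 vertices.

3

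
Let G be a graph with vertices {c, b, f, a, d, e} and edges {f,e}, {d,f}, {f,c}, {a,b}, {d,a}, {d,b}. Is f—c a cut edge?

Removing f—c leaves no path between f and c: the component count goes from 1 to 2. So it is a bridge.

Yes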